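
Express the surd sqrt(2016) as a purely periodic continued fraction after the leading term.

[44; (1, 8, 1, 88)]

Write x_i = (sqrt(2016) + m_i)/d_i with (m_0, d_0) = (0, 1). a_0 = floor(sqrt(2016)) = 44, since 44^2 = 1936 <= 2016 < 2025 = 45^2.
Iterate m_{i+1} = d_i*a_i - m_i, d_{i+1} = (2016 - m_{i+1}^2)/d_i, a_{i+1} = floor((a_0 + m_{i+1})/d_{i+1}):
  m_1 = 1*44 - 0 = 44, d_1 = (2016 - 44^2)/1 = 80/1 = 80, a_1 = floor((44 + 44)/80) = 1.
  m_2 = 80*1 - 44 = 36, d_2 = (2016 - 36^2)/80 = 720/80 = 9, a_2 = floor((44 + 36)/9) = 8.
  m_3 = 9*8 - 36 = 36, d_3 = (2016 - 36^2)/9 = 720/9 = 80, a_3 = floor((44 + 36)/80) = 1.
  m_4 = 80*1 - 36 = 44, d_4 = (2016 - 44^2)/80 = 80/80 = 1, a_4 = floor((44 + 44)/1) = 88.
  m_5 = 1*88 - 44 = 44, d_5 = (2016 - 44^2)/1 = 80/1 = 80: (m_5, d_5) = (m_1, d_1) = (44, 80), so from here the quotients repeat a_1, ..., a_4; the period length is 4.
Hence the expansion of sqrt(2016) is a_0 = 44 followed by the repeating block 1, 8, 1, 88 (period 4).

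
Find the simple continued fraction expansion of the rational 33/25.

[1; 3, 8]

Run the Euclidean algorithm on 33 and 25; the successive quotients are the partial quotients a_0, a_1, ... (each step inverts the fractional part left over by the previous one):
  33 = 1*25 + 8, so a_0 = 1.
  25 = 3*8 + 1, so a_1 = 3.
  8 = 8*1 + 0, so a_2 = 8.
The remainder reaches 0 after 3 divisions, so the expansion has 3 partial quotients, read off in order.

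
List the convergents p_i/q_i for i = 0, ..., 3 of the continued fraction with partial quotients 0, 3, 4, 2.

0/1, 1/3, 4/13, 9/29

Using the convergent recurrence p_i = a_i*p_{i-1} + p_{i-2}, q_i = a_i*q_{i-1} + q_{i-2} with p_{-2}=0, p_{-1}=1, q_{-2}=1, q_{-1}=0:
  i=0: a_0=0, p_0 = 0*1 + 0 = 0, q_0 = 0*0 + 1 = 1.
  i=1: a_1=3, p_1 = 3*0 + 1 = 1, q_1 = 3*1 + 0 = 3.
  i=2: a_2=4, p_2 = 4*1 + 0 = 4, q_2 = 4*3 + 1 = 13.
  i=3: a_3=2, p_3 = 2*4 + 1 = 9, q_3 = 2*13 + 3 = 29.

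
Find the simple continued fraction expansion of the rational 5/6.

Run the Euclidean algorithm on 5 and 6; the successive quotients are the partial quotients a_0, a_1, ... (each step inverts the fractional part left over by the previous one):
  5 = 0*6 + 5, so a_0 = 0.
  6 = 1*5 + 1, so a_1 = 1.
  5 = 5*1 + 0, so a_2 = 5.
The remainder reaches 0 after 3 divisions, so the expansion has 3 partial quotients, read off in order.

[0; 1, 5]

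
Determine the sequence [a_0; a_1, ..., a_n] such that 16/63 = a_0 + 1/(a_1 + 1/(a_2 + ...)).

[0; 3, 1, 15]

Run the Euclidean algorithm on 16 and 63; the successive quotients are the partial quotients a_0, a_1, ... (each step inverts the fractional part left over by the previous one):
  16 = 0*63 + 16, so a_0 = 0.
  63 = 3*16 + 15, so a_1 = 3.
  16 = 1*15 + 1, so a_2 = 1.
  15 = 15*1 + 0, so a_3 = 15.
The remainder reaches 0 after 4 divisions, so the expansion has 4 partial quotients, read off in order.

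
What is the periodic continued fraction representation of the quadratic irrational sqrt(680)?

[26; (13, 52)]

Write x_i = (sqrt(680) + m_i)/d_i with (m_0, d_0) = (0, 1). a_0 = floor(sqrt(680)) = 26, since 26^2 = 676 <= 680 < 729 = 27^2.
Iterate m_{i+1} = d_i*a_i - m_i, d_{i+1} = (680 - m_{i+1}^2)/d_i, a_{i+1} = floor((a_0 + m_{i+1})/d_{i+1}):
  m_1 = 1*26 - 0 = 26, d_1 = (680 - 26^2)/1 = 4/1 = 4, a_1 = floor((26 + 26)/4) = 13.
  m_2 = 4*13 - 26 = 26, d_2 = (680 - 26^2)/4 = 4/4 = 1, a_2 = floor((26 + 26)/1) = 52.
  m_3 = 1*52 - 26 = 26, d_3 = (680 - 26^2)/1 = 4/1 = 4: (m_3, d_3) = (m_1, d_1) = (26, 4), so from here the quotients repeat a_1, a_2; the period length is 2.
Hence the expansion of sqrt(680) is a_0 = 26 followed by the repeating block 13, 52 (period 2).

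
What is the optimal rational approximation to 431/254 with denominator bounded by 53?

Expand x = 431/254 as a continued fraction with the Euclidean algorithm:
  431 = 1*254 + 177, so a_0 = 1.
  254 = 1*177 + 77, so a_1 = 1.
  177 = 2*77 + 23, so a_2 = 2.
  77 = 3*23 + 8, so a_3 = 3.
  23 = 2*8 + 7, so a_4 = 2.
  8 = 1*7 + 1, so a_5 = 1.
  7 = 7*1 + 0, so a_6 = 7.
so x = [1; 1, 2, 3, 2, 1, 7].
Convergents (p_i = a_i*p_{i-1} + p_{i-2}, q_i = a_i*q_{i-1} + q_{i-2} with p_{-2}=0, p_{-1}=1, q_{-2}=1, q_{-1}=0), until the denominator exceeds 53:
  i=0: a_0=1, p_0 = 1*1 + 0 = 1, q_0 = 1*0 + 1 = 1.
  i=1: a_1=1, p_1 = 1*1 + 1 = 2, q_1 = 1*1 + 0 = 1.
  i=2: a_2=2, p_2 = 2*2 + 1 = 5, q_2 = 2*1 + 1 = 3.
  i=3: a_3=3, p_3 = 3*5 + 2 = 17, q_3 = 3*3 + 1 = 10.
  i=4: a_4=2, p_4 = 2*17 + 5 = 39, q_4 = 2*10 + 3 = 23.
  i=5: a_5=1, p_5 = 1*39 + 17 = 56, q_5 = 1*23 + 10 = 33.
  i=6: a_6=7, p_6 = 7*56 + 39 = 431, q_6 = 7*33 + 23 = 254.
q_6 = 254 > 53, so the last convergent with denominator <= 53 is p_5/q_5 = 56/33.
The closest fraction with denominator <= 53 is either p_5/q_5 or the intermediate fraction (k*p_5 + p_4)/(k*q_5 + q_4) with the largest k >= 1 whose denominator stays <= 53; these approach x as k grows, and every other convergent or intermediate fraction in range is farther away.
Largest k: floor((53 - q_4)/q_5) = floor((53 - 23)/33) = 0.
Since k = 0, no intermediate fraction beyond p_5/q_5 has denominator <= 53, so the convergent 56/33 is the closest (its error is |431*33 - 56*254|/(254*33) = 1/8382).

56/33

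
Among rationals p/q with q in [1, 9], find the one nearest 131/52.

Expand x = 131/52 as a continued fraction with the Euclidean algorithm:
  131 = 2*52 + 27, so a_0 = 2.
  52 = 1*27 + 25, so a_1 = 1.
  27 = 1*25 + 2, so a_2 = 1.
  25 = 12*2 + 1, so a_3 = 12.
  2 = 2*1 + 0, so a_4 = 2.
so x = [2; 1, 1, 12, 2].
Convergents (p_i = a_i*p_{i-1} + p_{i-2}, q_i = a_i*q_{i-1} + q_{i-2} with p_{-2}=0, p_{-1}=1, q_{-2}=1, q_{-1}=0), until the denominator exceeds 9:
  i=0: a_0=2, p_0 = 2*1 + 0 = 2, q_0 = 2*0 + 1 = 1.
  i=1: a_1=1, p_1 = 1*2 + 1 = 3, q_1 = 1*1 + 0 = 1.
  i=2: a_2=1, p_2 = 1*3 + 2 = 5, q_2 = 1*1 + 1 = 2.
  i=3: a_3=12, p_3 = 12*5 + 3 = 63, q_3 = 12*2 + 1 = 25.
q_3 = 25 > 9, so the last convergent with denominator <= 9 is p_2/q_2 = 5/2.
The closest fraction with denominator <= 9 is either p_2/q_2 or the intermediate fraction (k*p_2 + p_1)/(k*q_2 + q_1) with the largest k >= 1 whose denominator stays <= 9; these approach x as k grows, and every other convergent or intermediate fraction in range is farther away.
Largest k: floor((9 - q_1)/q_2) = floor((9 - 1)/2) = 4.
That gives (4*5 + 3)/(4*2 + 1) = 23/9.
Compare the errors: |x - 5/2| = |131*2 - 5*52|/(52*2) = 2/104, and |x - 23/9| = |131*9 - 23*52|/(52*9) = 17/468.
Cross-multiplying, 2*468 = 936 < 1768 = 17*104, so 2/104 is smaller: the convergent 5/2 is closer to x than 23/9.

5/2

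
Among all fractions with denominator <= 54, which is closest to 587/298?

Expand x = 587/298 as a continued fraction with the Euclidean algorithm:
  587 = 1*298 + 289, so a_0 = 1.
  298 = 1*289 + 9, so a_1 = 1.
  289 = 32*9 + 1, so a_2 = 32.
  9 = 9*1 + 0, so a_3 = 9.
so x = [1; 1, 32, 9].
Convergents (p_i = a_i*p_{i-1} + p_{i-2}, q_i = a_i*q_{i-1} + q_{i-2} with p_{-2}=0, p_{-1}=1, q_{-2}=1, q_{-1}=0), until the denominator exceeds 54:
  i=0: a_0=1, p_0 = 1*1 + 0 = 1, q_0 = 1*0 + 1 = 1.
  i=1: a_1=1, p_1 = 1*1 + 1 = 2, q_1 = 1*1 + 0 = 1.
  i=2: a_2=32, p_2 = 32*2 + 1 = 65, q_2 = 32*1 + 1 = 33.
  i=3: a_3=9, p_3 = 9*65 + 2 = 587, q_3 = 9*33 + 1 = 298.
q_3 = 298 > 54, so the last convergent with denominator <= 54 is p_2/q_2 = 65/33.
The closest fraction with denominator <= 54 is either p_2/q_2 or the intermediate fraction (k*p_2 + p_1)/(k*q_2 + q_1) with the largest k >= 1 whose denominator stays <= 54; these approach x as k grows, and every other convergent or intermediate fraction in range is farther away.
Largest k: floor((54 - q_1)/q_2) = floor((54 - 1)/33) = 1.
That gives (1*65 + 2)/(1*33 + 1) = 67/34.
Compare the errors: |x - 65/33| = |587*33 - 65*298|/(298*33) = 1/9834, and |x - 67/34| = |587*34 - 67*298|/(298*34) = 8/10132.
Cross-multiplying, 1*10132 = 10132 < 78672 = 8*9834, so 1/9834 is smaller: the convergent 65/33 is closer to x than 67/34.

65/33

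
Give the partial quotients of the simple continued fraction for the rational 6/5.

Run the Euclidean algorithm on 6 and 5; the successive quotients are the partial quotients a_0, a_1, ... (each step inverts the fractional part left over by the previous one):
  6 = 1*5 + 1, so a_0 = 1.
  5 = 5*1 + 0, so a_1 = 5.
The remainder reaches 0 after 2 divisions, so the expansion has 2 partial quotients, read off in order.

[1; 5]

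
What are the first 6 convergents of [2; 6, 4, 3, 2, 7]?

Using the convergent recurrence p_i = a_i*p_{i-1} + p_{i-2}, q_i = a_i*q_{i-1} + q_{i-2} with p_{-2}=0, p_{-1}=1, q_{-2}=1, q_{-1}=0:
  i=0: a_0=2, p_0 = 2*1 + 0 = 2, q_0 = 2*0 + 1 = 1.
  i=1: a_1=6, p_1 = 6*2 + 1 = 13, q_1 = 6*1 + 0 = 6.
  i=2: a_2=4, p_2 = 4*13 + 2 = 54, q_2 = 4*6 + 1 = 25.
  i=3: a_3=3, p_3 = 3*54 + 13 = 175, q_3 = 3*25 + 6 = 81.
  i=4: a_4=2, p_4 = 2*175 + 54 = 404, q_4 = 2*81 + 25 = 187.
  i=5: a_5=7, p_5 = 7*404 + 175 = 3003, q_5 = 7*187 + 81 = 1390.

2/1, 13/6, 54/25, 175/81, 404/187, 3003/1390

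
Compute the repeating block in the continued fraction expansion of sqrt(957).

[30; (1, 14, 2, 14, 1, 60)]

Write x_i = (sqrt(957) + m_i)/d_i with (m_0, d_0) = (0, 1). a_0 = floor(sqrt(957)) = 30, since 30^2 = 900 <= 957 < 961 = 31^2.
Iterate m_{i+1} = d_i*a_i - m_i, d_{i+1} = (957 - m_{i+1}^2)/d_i, a_{i+1} = floor((a_0 + m_{i+1})/d_{i+1}):
  m_1 = 1*30 - 0 = 30, d_1 = (957 - 30^2)/1 = 57/1 = 57, a_1 = floor((30 + 30)/57) = 1.
  m_2 = 57*1 - 30 = 27, d_2 = (957 - 27^2)/57 = 228/57 = 4, a_2 = floor((30 + 27)/4) = 14.
  m_3 = 4*14 - 27 = 29, d_3 = (957 - 29^2)/4 = 116/4 = 29, a_3 = floor((30 + 29)/29) = 2.
  m_4 = 29*2 - 29 = 29, d_4 = (957 - 29^2)/29 = 116/29 = 4, a_4 = floor((30 + 29)/4) = 14.
  m_5 = 4*14 - 29 = 27, d_5 = (957 - 27^2)/4 = 228/4 = 57, a_5 = floor((30 + 27)/57) = 1.
  m_6 = 57*1 - 27 = 30, d_6 = (957 - 30^2)/57 = 57/57 = 1, a_6 = floor((30 + 30)/1) = 60.
  m_7 = 1*60 - 30 = 30, d_7 = (957 - 30^2)/1 = 57/1 = 57: (m_7, d_7) = (m_1, d_1) = (30, 57), so from here the quotients repeat a_1, ..., a_6; the period length is 6.
Hence the expansion of sqrt(957) is a_0 = 30 followed by the repeating block 1, 14, 2, 14, 1, 60 (period 6).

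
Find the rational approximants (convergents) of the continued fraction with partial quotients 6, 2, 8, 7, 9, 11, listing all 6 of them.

6/1, 13/2, 110/17, 783/121, 7157/1106, 79510/12287

Using the convergent recurrence p_i = a_i*p_{i-1} + p_{i-2}, q_i = a_i*q_{i-1} + q_{i-2} with p_{-2}=0, p_{-1}=1, q_{-2}=1, q_{-1}=0:
  i=0: a_0=6, p_0 = 6*1 + 0 = 6, q_0 = 6*0 + 1 = 1.
  i=1: a_1=2, p_1 = 2*6 + 1 = 13, q_1 = 2*1 + 0 = 2.
  i=2: a_2=8, p_2 = 8*13 + 6 = 110, q_2 = 8*2 + 1 = 17.
  i=3: a_3=7, p_3 = 7*110 + 13 = 783, q_3 = 7*17 + 2 = 121.
  i=4: a_4=9, p_4 = 9*783 + 110 = 7157, q_4 = 9*121 + 17 = 1106.
  i=5: a_5=11, p_5 = 11*7157 + 783 = 79510, q_5 = 11*1106 + 121 = 12287.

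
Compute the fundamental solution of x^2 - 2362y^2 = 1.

(x, y) = (118099, 2430)

First expand sqrt(2362) as a continued fraction. With x_i = (sqrt(2362) + m_i)/d_i and (m_0, d_0) = (0, 1): a_0 = floor(sqrt(2362)) = 48, since 48^2 = 2304 <= 2362 < 2401 = 49^2.
Iterate m_{i+1} = d_i*a_i - m_i, d_{i+1} = (2362 - m_{i+1}^2)/d_i, a_{i+1} = floor((a_0 + m_{i+1})/d_{i+1}):
  m_1 = 1*48 - 0 = 48, d_1 = (2362 - 48^2)/1 = 58/1 = 58, a_1 = floor((48 + 48)/58) = 1.
  m_2 = 58*1 - 48 = 10, d_2 = (2362 - 10^2)/58 = 2262/58 = 39, a_2 = floor((48 + 10)/39) = 1.
  m_3 = 39*1 - 10 = 29, d_3 = (2362 - 29^2)/39 = 1521/39 = 39, a_3 = floor((48 + 29)/39) = 1.
  m_4 = 39*1 - 29 = 10, d_4 = (2362 - 10^2)/39 = 2262/39 = 58, a_4 = floor((48 + 10)/58) = 1.
  m_5 = 58*1 - 10 = 48, d_5 = (2362 - 48^2)/58 = 58/58 = 1, a_5 = floor((48 + 48)/1) = 96.
  m_6 = 1*96 - 48 = 48, d_6 = (2362 - 48^2)/1 = 58/1 = 58: (m_6, d_6) = (m_1, d_1) = (48, 58), so from here the quotients repeat a_1, ..., a_5; the period length is 5.
So sqrt(2362) = [48; (1, 1, 1, 1, 96)] with period length k = 5.
k is odd, so (p_{k-1}, q_{k-1}) only solves x^2 - 2362y^2 = -1 and the fundamental solution of x^2 - 2362y^2 = 1 is (p_{2k-1}, q_{2k-1}) = (p_9, q_9); compute convergents through index 9, running through the period twice.
Convergents (p_i = a_i*p_{i-1} + p_{i-2}, q_i = a_i*q_{i-1} + q_{i-2} with p_{-2}=0, p_{-1}=1, q_{-2}=1, q_{-1}=0):
  i=0: a_0=48, p_0 = 48*1 + 0 = 48, q_0 = 48*0 + 1 = 1.
  i=1: a_1=1, p_1 = 1*48 + 1 = 49, q_1 = 1*1 + 0 = 1.
  i=2: a_2=1, p_2 = 1*49 + 48 = 97, q_2 = 1*1 + 1 = 2.
  i=3: a_3=1, p_3 = 1*97 + 49 = 146, q_3 = 1*2 + 1 = 3.
  i=4: a_4=1, p_4 = 1*146 + 97 = 243, q_4 = 1*3 + 2 = 5.
  i=5: a_5=96, p_5 = 96*243 + 146 = 23474, q_5 = 96*5 + 3 = 483.
  i=6: a_6=1, p_6 = 1*23474 + 243 = 23717, q_6 = 1*483 + 5 = 488.
  i=7: a_7=1, p_7 = 1*23717 + 23474 = 47191, q_7 = 1*488 + 483 = 971.
  i=8: a_8=1, p_8 = 1*47191 + 23717 = 70908, q_8 = 1*971 + 488 = 1459.
  i=9: a_9=1, p_9 = 1*70908 + 47191 = 118099, q_9 = 1*1459 + 971 = 2430.
Indeed p_4^2 - 2362*q_4^2 = 59049 - 59050 = -1, not +1.
Check: 118099^2 - 2362*2430^2 = 13947373801 - 13947373800 = 1, so (x, y) = (118099, 2430) solves the equation, and by the theorem it is the least positive solution.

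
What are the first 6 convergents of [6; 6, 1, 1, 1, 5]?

6/1, 37/6, 43/7, 80/13, 123/20, 695/113

Using the convergent recurrence p_i = a_i*p_{i-1} + p_{i-2}, q_i = a_i*q_{i-1} + q_{i-2} with p_{-2}=0, p_{-1}=1, q_{-2}=1, q_{-1}=0:
  i=0: a_0=6, p_0 = 6*1 + 0 = 6, q_0 = 6*0 + 1 = 1.
  i=1: a_1=6, p_1 = 6*6 + 1 = 37, q_1 = 6*1 + 0 = 6.
  i=2: a_2=1, p_2 = 1*37 + 6 = 43, q_2 = 1*6 + 1 = 7.
  i=3: a_3=1, p_3 = 1*43 + 37 = 80, q_3 = 1*7 + 6 = 13.
  i=4: a_4=1, p_4 = 1*80 + 43 = 123, q_4 = 1*13 + 7 = 20.
  i=5: a_5=5, p_5 = 5*123 + 80 = 695, q_5 = 5*20 + 13 = 113.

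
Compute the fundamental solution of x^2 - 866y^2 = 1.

(x, y) = (42435, 1442)

First expand sqrt(866) as a continued fraction. With x_i = (sqrt(866) + m_i)/d_i and (m_0, d_0) = (0, 1): a_0 = floor(sqrt(866)) = 29, since 29^2 = 841 <= 866 < 900 = 30^2.
Iterate m_{i+1} = d_i*a_i - m_i, d_{i+1} = (866 - m_{i+1}^2)/d_i, a_{i+1} = floor((a_0 + m_{i+1})/d_{i+1}):
  m_1 = 1*29 - 0 = 29, d_1 = (866 - 29^2)/1 = 25/1 = 25, a_1 = floor((29 + 29)/25) = 2.
  m_2 = 25*2 - 29 = 21, d_2 = (866 - 21^2)/25 = 425/25 = 17, a_2 = floor((29 + 21)/17) = 2.
  m_3 = 17*2 - 21 = 13, d_3 = (866 - 13^2)/17 = 697/17 = 41, a_3 = floor((29 + 13)/41) = 1.
  m_4 = 41*1 - 13 = 28, d_4 = (866 - 28^2)/41 = 82/41 = 2, a_4 = floor((29 + 28)/2) = 28.
  m_5 = 2*28 - 28 = 28, d_5 = (866 - 28^2)/2 = 82/2 = 41, a_5 = floor((29 + 28)/41) = 1.
  m_6 = 41*1 - 28 = 13, d_6 = (866 - 13^2)/41 = 697/41 = 17, a_6 = floor((29 + 13)/17) = 2.
  m_7 = 17*2 - 13 = 21, d_7 = (866 - 21^2)/17 = 425/17 = 25, a_7 = floor((29 + 21)/25) = 2.
  m_8 = 25*2 - 21 = 29, d_8 = (866 - 29^2)/25 = 25/25 = 1, a_8 = floor((29 + 29)/1) = 58.
  m_9 = 1*58 - 29 = 29, d_9 = (866 - 29^2)/1 = 25/1 = 25: (m_9, d_9) = (m_1, d_1) = (29, 25), so from here the quotients repeat a_1, ..., a_8; the period length is 8.
So sqrt(866) = [29; (2, 2, 1, 28, 1, 2, 2, 58)] with period length k = 8.
k is even, so the fundamental solution of x^2 - 866y^2 = 1 is (p_{k-1}, q_{k-1}) = (p_7, q_7); compute convergents through index 7.
Convergents (p_i = a_i*p_{i-1} + p_{i-2}, q_i = a_i*q_{i-1} + q_{i-2} with p_{-2}=0, p_{-1}=1, q_{-2}=1, q_{-1}=0):
  i=0: a_0=29, p_0 = 29*1 + 0 = 29, q_0 = 29*0 + 1 = 1.
  i=1: a_1=2, p_1 = 2*29 + 1 = 59, q_1 = 2*1 + 0 = 2.
  i=2: a_2=2, p_2 = 2*59 + 29 = 147, q_2 = 2*2 + 1 = 5.
  i=3: a_3=1, p_3 = 1*147 + 59 = 206, q_3 = 1*5 + 2 = 7.
  i=4: a_4=28, p_4 = 28*206 + 147 = 5915, q_4 = 28*7 + 5 = 201.
  i=5: a_5=1, p_5 = 1*5915 + 206 = 6121, q_5 = 1*201 + 7 = 208.
  i=6: a_6=2, p_6 = 2*6121 + 5915 = 18157, q_6 = 2*208 + 201 = 617.
  i=7: a_7=2, p_7 = 2*18157 + 6121 = 42435, q_7 = 2*617 + 208 = 1442.
Check: 42435^2 - 866*1442^2 = 1800729225 - 1800729224 = 1, so (x, y) = (42435, 1442) solves the equation, and by the theorem it is the least positive solution.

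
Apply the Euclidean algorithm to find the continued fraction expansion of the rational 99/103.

Run the Euclidean algorithm on 99 and 103; the successive quotients are the partial quotients a_0, a_1, ... (each step inverts the fractional part left over by the previous one):
  99 = 0*103 + 99, so a_0 = 0.
  103 = 1*99 + 4, so a_1 = 1.
  99 = 24*4 + 3, so a_2 = 24.
  4 = 1*3 + 1, so a_3 = 1.
  3 = 3*1 + 0, so a_4 = 3.
The remainder reaches 0 after 5 divisions, so the expansion has 5 partial quotients, read off in order.

[0; 1, 24, 1, 3]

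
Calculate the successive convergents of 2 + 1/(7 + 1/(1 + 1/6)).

2/1, 15/7, 17/8, 117/55

Using the convergent recurrence p_i = a_i*p_{i-1} + p_{i-2}, q_i = a_i*q_{i-1} + q_{i-2} with p_{-2}=0, p_{-1}=1, q_{-2}=1, q_{-1}=0:
  i=0: a_0=2, p_0 = 2*1 + 0 = 2, q_0 = 2*0 + 1 = 1.
  i=1: a_1=7, p_1 = 7*2 + 1 = 15, q_1 = 7*1 + 0 = 7.
  i=2: a_2=1, p_2 = 1*15 + 2 = 17, q_2 = 1*7 + 1 = 8.
  i=3: a_3=6, p_3 = 6*17 + 15 = 117, q_3 = 6*8 + 7 = 55.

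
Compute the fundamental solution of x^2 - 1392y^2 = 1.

(x, y) = (1567, 42)

First expand sqrt(1392) as a continued fraction. With x_i = (sqrt(1392) + m_i)/d_i and (m_0, d_0) = (0, 1): a_0 = floor(sqrt(1392)) = 37, since 37^2 = 1369 <= 1392 < 1444 = 38^2.
Iterate m_{i+1} = d_i*a_i - m_i, d_{i+1} = (1392 - m_{i+1}^2)/d_i, a_{i+1} = floor((a_0 + m_{i+1})/d_{i+1}):
  m_1 = 1*37 - 0 = 37, d_1 = (1392 - 37^2)/1 = 23/1 = 23, a_1 = floor((37 + 37)/23) = 3.
  m_2 = 23*3 - 37 = 32, d_2 = (1392 - 32^2)/23 = 368/23 = 16, a_2 = floor((37 + 32)/16) = 4.
  m_3 = 16*4 - 32 = 32, d_3 = (1392 - 32^2)/16 = 368/16 = 23, a_3 = floor((37 + 32)/23) = 3.
  m_4 = 23*3 - 32 = 37, d_4 = (1392 - 37^2)/23 = 23/23 = 1, a_4 = floor((37 + 37)/1) = 74.
  m_5 = 1*74 - 37 = 37, d_5 = (1392 - 37^2)/1 = 23/1 = 23: (m_5, d_5) = (m_1, d_1) = (37, 23), so from here the quotients repeat a_1, ..., a_4; the period length is 4.
So sqrt(1392) = [37; (3, 4, 3, 74)] with period length k = 4.
k is even, so the fundamental solution of x^2 - 1392y^2 = 1 is (p_{k-1}, q_{k-1}) = (p_3, q_3); compute convergents through index 3.
Convergents (p_i = a_i*p_{i-1} + p_{i-2}, q_i = a_i*q_{i-1} + q_{i-2} with p_{-2}=0, p_{-1}=1, q_{-2}=1, q_{-1}=0):
  i=0: a_0=37, p_0 = 37*1 + 0 = 37, q_0 = 37*0 + 1 = 1.
  i=1: a_1=3, p_1 = 3*37 + 1 = 112, q_1 = 3*1 + 0 = 3.
  i=2: a_2=4, p_2 = 4*112 + 37 = 485, q_2 = 4*3 + 1 = 13.
  i=3: a_3=3, p_3 = 3*485 + 112 = 1567, q_3 = 3*13 + 3 = 42.
Check: 1567^2 - 1392*42^2 = 2455489 - 2455488 = 1, so (x, y) = (1567, 42) solves the equation, and by the theorem it is the least positive solution.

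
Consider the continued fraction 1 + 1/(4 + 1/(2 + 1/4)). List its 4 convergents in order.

Using the convergent recurrence p_i = a_i*p_{i-1} + p_{i-2}, q_i = a_i*q_{i-1} + q_{i-2} with p_{-2}=0, p_{-1}=1, q_{-2}=1, q_{-1}=0:
  i=0: a_0=1, p_0 = 1*1 + 0 = 1, q_0 = 1*0 + 1 = 1.
  i=1: a_1=4, p_1 = 4*1 + 1 = 5, q_1 = 4*1 + 0 = 4.
  i=2: a_2=2, p_2 = 2*5 + 1 = 11, q_2 = 2*4 + 1 = 9.
  i=3: a_3=4, p_3 = 4*11 + 5 = 49, q_3 = 4*9 + 4 = 40.

1/1, 5/4, 11/9, 49/40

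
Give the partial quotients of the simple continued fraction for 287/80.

[3; 1, 1, 2, 2, 1, 4]

Run the Euclidean algorithm on 287 and 80; the successive quotients are the partial quotients a_0, a_1, ... (each step inverts the fractional part left over by the previous one):
  287 = 3*80 + 47, so a_0 = 3.
  80 = 1*47 + 33, so a_1 = 1.
  47 = 1*33 + 14, so a_2 = 1.
  33 = 2*14 + 5, so a_3 = 2.
  14 = 2*5 + 4, so a_4 = 2.
  5 = 1*4 + 1, so a_5 = 1.
  4 = 4*1 + 0, so a_6 = 4.
The remainder reaches 0 after 7 divisions, so the expansion has 7 partial quotients, read off in order.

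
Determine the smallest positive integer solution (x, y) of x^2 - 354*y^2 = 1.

First expand sqrt(354) as a continued fraction. With x_i = (sqrt(354) + m_i)/d_i and (m_0, d_0) = (0, 1): a_0 = floor(sqrt(354)) = 18, since 18^2 = 324 <= 354 < 361 = 19^2.
Iterate m_{i+1} = d_i*a_i - m_i, d_{i+1} = (354 - m_{i+1}^2)/d_i, a_{i+1} = floor((a_0 + m_{i+1})/d_{i+1}):
  m_1 = 1*18 - 0 = 18, d_1 = (354 - 18^2)/1 = 30/1 = 30, a_1 = floor((18 + 18)/30) = 1.
  m_2 = 30*1 - 18 = 12, d_2 = (354 - 12^2)/30 = 210/30 = 7, a_2 = floor((18 + 12)/7) = 4.
  m_3 = 7*4 - 12 = 16, d_3 = (354 - 16^2)/7 = 98/7 = 14, a_3 = floor((18 + 16)/14) = 2.
  m_4 = 14*2 - 16 = 12, d_4 = (354 - 12^2)/14 = 210/14 = 15, a_4 = floor((18 + 12)/15) = 2.
  m_5 = 15*2 - 12 = 18, d_5 = (354 - 18^2)/15 = 30/15 = 2, a_5 = floor((18 + 18)/2) = 18.
  m_6 = 2*18 - 18 = 18, d_6 = (354 - 18^2)/2 = 30/2 = 15, a_6 = floor((18 + 18)/15) = 2.
  m_7 = 15*2 - 18 = 12, d_7 = (354 - 12^2)/15 = 210/15 = 14, a_7 = floor((18 + 12)/14) = 2.
  m_8 = 14*2 - 12 = 16, d_8 = (354 - 16^2)/14 = 98/14 = 7, a_8 = floor((18 + 16)/7) = 4.
  m_9 = 7*4 - 16 = 12, d_9 = (354 - 12^2)/7 = 210/7 = 30, a_9 = floor((18 + 12)/30) = 1.
  m_10 = 30*1 - 12 = 18, d_10 = (354 - 18^2)/30 = 30/30 = 1, a_10 = floor((18 + 18)/1) = 36.
  m_11 = 1*36 - 18 = 18, d_11 = (354 - 18^2)/1 = 30/1 = 30: (m_11, d_11) = (m_1, d_1) = (18, 30), so from here the quotients repeat a_1, ..., a_10; the period length is 10.
So sqrt(354) = [18; (1, 4, 2, 2, 18, 2, 2, 4, 1, 36)] with period length k = 10.
k is even, so the fundamental solution of x^2 - 354y^2 = 1 is (p_{k-1}, q_{k-1}) = (p_9, q_9); compute convergents through index 9.
Convergents (p_i = a_i*p_{i-1} + p_{i-2}, q_i = a_i*q_{i-1} + q_{i-2} with p_{-2}=0, p_{-1}=1, q_{-2}=1, q_{-1}=0):
  i=0: a_0=18, p_0 = 18*1 + 0 = 18, q_0 = 18*0 + 1 = 1.
  i=1: a_1=1, p_1 = 1*18 + 1 = 19, q_1 = 1*1 + 0 = 1.
  i=2: a_2=4, p_2 = 4*19 + 18 = 94, q_2 = 4*1 + 1 = 5.
  i=3: a_3=2, p_3 = 2*94 + 19 = 207, q_3 = 2*5 + 1 = 11.
  i=4: a_4=2, p_4 = 2*207 + 94 = 508, q_4 = 2*11 + 5 = 27.
  i=5: a_5=18, p_5 = 18*508 + 207 = 9351, q_5 = 18*27 + 11 = 497.
  i=6: a_6=2, p_6 = 2*9351 + 508 = 19210, q_6 = 2*497 + 27 = 1021.
  i=7: a_7=2, p_7 = 2*19210 + 9351 = 47771, q_7 = 2*1021 + 497 = 2539.
  i=8: a_8=4, p_8 = 4*47771 + 19210 = 210294, q_8 = 4*2539 + 1021 = 11177.
  i=9: a_9=1, p_9 = 1*210294 + 47771 = 258065, q_9 = 1*11177 + 2539 = 13716.
Check: 258065^2 - 354*13716^2 = 66597544225 - 66597544224 = 1, so (x, y) = (258065, 13716) solves the equation, and by the theorem it is the least positive solution.

(x, y) = (258065, 13716)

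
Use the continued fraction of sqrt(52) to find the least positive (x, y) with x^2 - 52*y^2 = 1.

First expand sqrt(52) as a continued fraction. With x_i = (sqrt(52) + m_i)/d_i and (m_0, d_0) = (0, 1): a_0 = floor(sqrt(52)) = 7, since 7^2 = 49 <= 52 < 64 = 8^2.
Iterate m_{i+1} = d_i*a_i - m_i, d_{i+1} = (52 - m_{i+1}^2)/d_i, a_{i+1} = floor((a_0 + m_{i+1})/d_{i+1}):
  m_1 = 1*7 - 0 = 7, d_1 = (52 - 7^2)/1 = 3/1 = 3, a_1 = floor((7 + 7)/3) = 4.
  m_2 = 3*4 - 7 = 5, d_2 = (52 - 5^2)/3 = 27/3 = 9, a_2 = floor((7 + 5)/9) = 1.
  m_3 = 9*1 - 5 = 4, d_3 = (52 - 4^2)/9 = 36/9 = 4, a_3 = floor((7 + 4)/4) = 2.
  m_4 = 4*2 - 4 = 4, d_4 = (52 - 4^2)/4 = 36/4 = 9, a_4 = floor((7 + 4)/9) = 1.
  m_5 = 9*1 - 4 = 5, d_5 = (52 - 5^2)/9 = 27/9 = 3, a_5 = floor((7 + 5)/3) = 4.
  m_6 = 3*4 - 5 = 7, d_6 = (52 - 7^2)/3 = 3/3 = 1, a_6 = floor((7 + 7)/1) = 14.
  m_7 = 1*14 - 7 = 7, d_7 = (52 - 7^2)/1 = 3/1 = 3: (m_7, d_7) = (m_1, d_1) = (7, 3), so from here the quotients repeat a_1, ..., a_6; the period length is 6.
So sqrt(52) = [7; (4, 1, 2, 1, 4, 14)] with period length k = 6.
k is even, so the fundamental solution of x^2 - 52y^2 = 1 is (p_{k-1}, q_{k-1}) = (p_5, q_5); compute convergents through index 5.
Convergents (p_i = a_i*p_{i-1} + p_{i-2}, q_i = a_i*q_{i-1} + q_{i-2} with p_{-2}=0, p_{-1}=1, q_{-2}=1, q_{-1}=0):
  i=0: a_0=7, p_0 = 7*1 + 0 = 7, q_0 = 7*0 + 1 = 1.
  i=1: a_1=4, p_1 = 4*7 + 1 = 29, q_1 = 4*1 + 0 = 4.
  i=2: a_2=1, p_2 = 1*29 + 7 = 36, q_2 = 1*4 + 1 = 5.
  i=3: a_3=2, p_3 = 2*36 + 29 = 101, q_3 = 2*5 + 4 = 14.
  i=4: a_4=1, p_4 = 1*101 + 36 = 137, q_4 = 1*14 + 5 = 19.
  i=5: a_5=4, p_5 = 4*137 + 101 = 649, q_5 = 4*19 + 14 = 90.
Check: 649^2 - 52*90^2 = 421201 - 421200 = 1, so (x, y) = (649, 90) solves the equation, and by the theorem it is the least positive solution.

(x, y) = (649, 90)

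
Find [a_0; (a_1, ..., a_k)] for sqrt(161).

[12; (1, 2, 4, 1, 2, 1, 4, 2, 1, 24)]

Write x_i = (sqrt(161) + m_i)/d_i with (m_0, d_0) = (0, 1). a_0 = floor(sqrt(161)) = 12, since 12^2 = 144 <= 161 < 169 = 13^2.
Iterate m_{i+1} = d_i*a_i - m_i, d_{i+1} = (161 - m_{i+1}^2)/d_i, a_{i+1} = floor((a_0 + m_{i+1})/d_{i+1}):
  m_1 = 1*12 - 0 = 12, d_1 = (161 - 12^2)/1 = 17/1 = 17, a_1 = floor((12 + 12)/17) = 1.
  m_2 = 17*1 - 12 = 5, d_2 = (161 - 5^2)/17 = 136/17 = 8, a_2 = floor((12 + 5)/8) = 2.
  m_3 = 8*2 - 5 = 11, d_3 = (161 - 11^2)/8 = 40/8 = 5, a_3 = floor((12 + 11)/5) = 4.
  m_4 = 5*4 - 11 = 9, d_4 = (161 - 9^2)/5 = 80/5 = 16, a_4 = floor((12 + 9)/16) = 1.
  m_5 = 16*1 - 9 = 7, d_5 = (161 - 7^2)/16 = 112/16 = 7, a_5 = floor((12 + 7)/7) = 2.
  m_6 = 7*2 - 7 = 7, d_6 = (161 - 7^2)/7 = 112/7 = 16, a_6 = floor((12 + 7)/16) = 1.
  m_7 = 16*1 - 7 = 9, d_7 = (161 - 9^2)/16 = 80/16 = 5, a_7 = floor((12 + 9)/5) = 4.
  m_8 = 5*4 - 9 = 11, d_8 = (161 - 11^2)/5 = 40/5 = 8, a_8 = floor((12 + 11)/8) = 2.
  m_9 = 8*2 - 11 = 5, d_9 = (161 - 5^2)/8 = 136/8 = 17, a_9 = floor((12 + 5)/17) = 1.
  m_10 = 17*1 - 5 = 12, d_10 = (161 - 12^2)/17 = 17/17 = 1, a_10 = floor((12 + 12)/1) = 24.
  m_11 = 1*24 - 12 = 12, d_11 = (161 - 12^2)/1 = 17/1 = 17: (m_11, d_11) = (m_1, d_1) = (12, 17), so from here the quotients repeat a_1, ..., a_10; the period length is 10.
Hence the expansion of sqrt(161) is a_0 = 12 followed by the repeating block 1, 2, 4, 1, 2, 1, 4, 2, 1, 24 (period 10).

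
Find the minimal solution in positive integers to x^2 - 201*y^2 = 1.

(x, y) = (515095, 36332)

First expand sqrt(201) as a continued fraction. With x_i = (sqrt(201) + m_i)/d_i and (m_0, d_0) = (0, 1): a_0 = floor(sqrt(201)) = 14, since 14^2 = 196 <= 201 < 225 = 15^2.
Iterate m_{i+1} = d_i*a_i - m_i, d_{i+1} = (201 - m_{i+1}^2)/d_i, a_{i+1} = floor((a_0 + m_{i+1})/d_{i+1}):
  m_1 = 1*14 - 0 = 14, d_1 = (201 - 14^2)/1 = 5/1 = 5, a_1 = floor((14 + 14)/5) = 5.
  m_2 = 5*5 - 14 = 11, d_2 = (201 - 11^2)/5 = 80/5 = 16, a_2 = floor((14 + 11)/16) = 1.
  m_3 = 16*1 - 11 = 5, d_3 = (201 - 5^2)/16 = 176/16 = 11, a_3 = floor((14 + 5)/11) = 1.
  m_4 = 11*1 - 5 = 6, d_4 = (201 - 6^2)/11 = 165/11 = 15, a_4 = floor((14 + 6)/15) = 1.
  m_5 = 15*1 - 6 = 9, d_5 = (201 - 9^2)/15 = 120/15 = 8, a_5 = floor((14 + 9)/8) = 2.
  m_6 = 8*2 - 9 = 7, d_6 = (201 - 7^2)/8 = 152/8 = 19, a_6 = floor((14 + 7)/19) = 1.
  m_7 = 19*1 - 7 = 12, d_7 = (201 - 12^2)/19 = 57/19 = 3, a_7 = floor((14 + 12)/3) = 8.
  m_8 = 3*8 - 12 = 12, d_8 = (201 - 12^2)/3 = 57/3 = 19, a_8 = floor((14 + 12)/19) = 1.
  m_9 = 19*1 - 12 = 7, d_9 = (201 - 7^2)/19 = 152/19 = 8, a_9 = floor((14 + 7)/8) = 2.
  m_10 = 8*2 - 7 = 9, d_10 = (201 - 9^2)/8 = 120/8 = 15, a_10 = floor((14 + 9)/15) = 1.
  m_11 = 15*1 - 9 = 6, d_11 = (201 - 6^2)/15 = 165/15 = 11, a_11 = floor((14 + 6)/11) = 1.
  m_12 = 11*1 - 6 = 5, d_12 = (201 - 5^2)/11 = 176/11 = 16, a_12 = floor((14 + 5)/16) = 1.
  m_13 = 16*1 - 5 = 11, d_13 = (201 - 11^2)/16 = 80/16 = 5, a_13 = floor((14 + 11)/5) = 5.
  m_14 = 5*5 - 11 = 14, d_14 = (201 - 14^2)/5 = 5/5 = 1, a_14 = floor((14 + 14)/1) = 28.
  m_15 = 1*28 - 14 = 14, d_15 = (201 - 14^2)/1 = 5/1 = 5: (m_15, d_15) = (m_1, d_1) = (14, 5), so from here the quotients repeat a_1, ..., a_14; the period length is 14.
So sqrt(201) = [14; (5, 1, 1, 1, 2, 1, 8, 1, 2, 1, 1, 1, 5, 28)] with period length k = 14.
k is even, so the fundamental solution of x^2 - 201y^2 = 1 is (p_{k-1}, q_{k-1}) = (p_13, q_13); compute convergents through index 13.
Convergents (p_i = a_i*p_{i-1} + p_{i-2}, q_i = a_i*q_{i-1} + q_{i-2} with p_{-2}=0, p_{-1}=1, q_{-2}=1, q_{-1}=0):
  i=0: a_0=14, p_0 = 14*1 + 0 = 14, q_0 = 14*0 + 1 = 1.
  i=1: a_1=5, p_1 = 5*14 + 1 = 71, q_1 = 5*1 + 0 = 5.
  i=2: a_2=1, p_2 = 1*71 + 14 = 85, q_2 = 1*5 + 1 = 6.
  i=3: a_3=1, p_3 = 1*85 + 71 = 156, q_3 = 1*6 + 5 = 11.
  i=4: a_4=1, p_4 = 1*156 + 85 = 241, q_4 = 1*11 + 6 = 17.
  i=5: a_5=2, p_5 = 2*241 + 156 = 638, q_5 = 2*17 + 11 = 45.
  i=6: a_6=1, p_6 = 1*638 + 241 = 879, q_6 = 1*45 + 17 = 62.
  i=7: a_7=8, p_7 = 8*879 + 638 = 7670, q_7 = 8*62 + 45 = 541.
  i=8: a_8=1, p_8 = 1*7670 + 879 = 8549, q_8 = 1*541 + 62 = 603.
  i=9: a_9=2, p_9 = 2*8549 + 7670 = 24768, q_9 = 2*603 + 541 = 1747.
  i=10: a_10=1, p_10 = 1*24768 + 8549 = 33317, q_10 = 1*1747 + 603 = 2350.
  i=11: a_11=1, p_11 = 1*33317 + 24768 = 58085, q_11 = 1*2350 + 1747 = 4097.
  i=12: a_12=1, p_12 = 1*58085 + 33317 = 91402, q_12 = 1*4097 + 2350 = 6447.
  i=13: a_13=5, p_13 = 5*91402 + 58085 = 515095, q_13 = 5*6447 + 4097 = 36332.
Check: 515095^2 - 201*36332^2 = 265322859025 - 265322859024 = 1, so (x, y) = (515095, 36332) solves the equation, and by the theorem it is the least positive solution.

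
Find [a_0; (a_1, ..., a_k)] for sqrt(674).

[25; (1, 24, 1, 50)]

Write x_i = (sqrt(674) + m_i)/d_i with (m_0, d_0) = (0, 1). a_0 = floor(sqrt(674)) = 25, since 25^2 = 625 <= 674 < 676 = 26^2.
Iterate m_{i+1} = d_i*a_i - m_i, d_{i+1} = (674 - m_{i+1}^2)/d_i, a_{i+1} = floor((a_0 + m_{i+1})/d_{i+1}):
  m_1 = 1*25 - 0 = 25, d_1 = (674 - 25^2)/1 = 49/1 = 49, a_1 = floor((25 + 25)/49) = 1.
  m_2 = 49*1 - 25 = 24, d_2 = (674 - 24^2)/49 = 98/49 = 2, a_2 = floor((25 + 24)/2) = 24.
  m_3 = 2*24 - 24 = 24, d_3 = (674 - 24^2)/2 = 98/2 = 49, a_3 = floor((25 + 24)/49) = 1.
  m_4 = 49*1 - 24 = 25, d_4 = (674 - 25^2)/49 = 49/49 = 1, a_4 = floor((25 + 25)/1) = 50.
  m_5 = 1*50 - 25 = 25, d_5 = (674 - 25^2)/1 = 49/1 = 49: (m_5, d_5) = (m_1, d_1) = (25, 49), so from here the quotients repeat a_1, ..., a_4; the period length is 4.
Hence the expansion of sqrt(674) is a_0 = 25 followed by the repeating block 1, 24, 1, 50 (period 4).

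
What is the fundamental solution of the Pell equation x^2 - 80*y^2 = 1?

First expand sqrt(80) as a continued fraction. With x_i = (sqrt(80) + m_i)/d_i and (m_0, d_0) = (0, 1): a_0 = floor(sqrt(80)) = 8, since 8^2 = 64 <= 80 < 81 = 9^2.
Iterate m_{i+1} = d_i*a_i - m_i, d_{i+1} = (80 - m_{i+1}^2)/d_i, a_{i+1} = floor((a_0 + m_{i+1})/d_{i+1}):
  m_1 = 1*8 - 0 = 8, d_1 = (80 - 8^2)/1 = 16/1 = 16, a_1 = floor((8 + 8)/16) = 1.
  m_2 = 16*1 - 8 = 8, d_2 = (80 - 8^2)/16 = 16/16 = 1, a_2 = floor((8 + 8)/1) = 16.
  m_3 = 1*16 - 8 = 8, d_3 = (80 - 8^2)/1 = 16/1 = 16: (m_3, d_3) = (m_1, d_1) = (8, 16), so from here the quotients repeat a_1, a_2; the period length is 2.
So sqrt(80) = [8; (1, 16)] with period length k = 2.
k is even, so the fundamental solution of x^2 - 80y^2 = 1 is (p_{k-1}, q_{k-1}) = (p_1, q_1); compute convergents through index 1.
Convergents (p_i = a_i*p_{i-1} + p_{i-2}, q_i = a_i*q_{i-1} + q_{i-2} with p_{-2}=0, p_{-1}=1, q_{-2}=1, q_{-1}=0):
  i=0: a_0=8, p_0 = 8*1 + 0 = 8, q_0 = 8*0 + 1 = 1.
  i=1: a_1=1, p_1 = 1*8 + 1 = 9, q_1 = 1*1 + 0 = 1.
Check: 9^2 - 80*1^2 = 81 - 80 = 1, so (x, y) = (9, 1) solves the equation, and by the theorem it is the least positive solution.

(x, y) = (9, 1)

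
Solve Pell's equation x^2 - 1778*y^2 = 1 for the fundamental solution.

First expand sqrt(1778) as a continued fraction. With x_i = (sqrt(1778) + m_i)/d_i and (m_0, d_0) = (0, 1): a_0 = floor(sqrt(1778)) = 42, since 42^2 = 1764 <= 1778 < 1849 = 43^2.
Iterate m_{i+1} = d_i*a_i - m_i, d_{i+1} = (1778 - m_{i+1}^2)/d_i, a_{i+1} = floor((a_0 + m_{i+1})/d_{i+1}):
  m_1 = 1*42 - 0 = 42, d_1 = (1778 - 42^2)/1 = 14/1 = 14, a_1 = floor((42 + 42)/14) = 6.
  m_2 = 14*6 - 42 = 42, d_2 = (1778 - 42^2)/14 = 14/14 = 1, a_2 = floor((42 + 42)/1) = 84.
  m_3 = 1*84 - 42 = 42, d_3 = (1778 - 42^2)/1 = 14/1 = 14: (m_3, d_3) = (m_1, d_1) = (42, 14), so from here the quotients repeat a_1, a_2; the period length is 2.
So sqrt(1778) = [42; (6, 84)] with period length k = 2.
k is even, so the fundamental solution of x^2 - 1778y^2 = 1 is (p_{k-1}, q_{k-1}) = (p_1, q_1); compute convergents through index 1.
Convergents (p_i = a_i*p_{i-1} + p_{i-2}, q_i = a_i*q_{i-1} + q_{i-2} with p_{-2}=0, p_{-1}=1, q_{-2}=1, q_{-1}=0):
  i=0: a_0=42, p_0 = 42*1 + 0 = 42, q_0 = 42*0 + 1 = 1.
  i=1: a_1=6, p_1 = 6*42 + 1 = 253, q_1 = 6*1 + 0 = 6.
Check: 253^2 - 1778*6^2 = 64009 - 64008 = 1, so (x, y) = (253, 6) solves the equation, and by the theorem it is the least positive solution.

(x, y) = (253, 6)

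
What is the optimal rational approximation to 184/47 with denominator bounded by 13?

47/12

Expand x = 184/47 as a continued fraction with the Euclidean algorithm:
  184 = 3*47 + 43, so a_0 = 3.
  47 = 1*43 + 4, so a_1 = 1.
  43 = 10*4 + 3, so a_2 = 10.
  4 = 1*3 + 1, so a_3 = 1.
  3 = 3*1 + 0, so a_4 = 3.
so x = [3; 1, 10, 1, 3].
Convergents (p_i = a_i*p_{i-1} + p_{i-2}, q_i = a_i*q_{i-1} + q_{i-2} with p_{-2}=0, p_{-1}=1, q_{-2}=1, q_{-1}=0), until the denominator exceeds 13:
  i=0: a_0=3, p_0 = 3*1 + 0 = 3, q_0 = 3*0 + 1 = 1.
  i=1: a_1=1, p_1 = 1*3 + 1 = 4, q_1 = 1*1 + 0 = 1.
  i=2: a_2=10, p_2 = 10*4 + 3 = 43, q_2 = 10*1 + 1 = 11.
  i=3: a_3=1, p_3 = 1*43 + 4 = 47, q_3 = 1*11 + 1 = 12.
  i=4: a_4=3, p_4 = 3*47 + 43 = 184, q_4 = 3*12 + 11 = 47.
q_4 = 47 > 13, so the last convergent with denominator <= 13 is p_3/q_3 = 47/12.
The closest fraction with denominator <= 13 is either p_3/q_3 or the intermediate fraction (k*p_3 + p_2)/(k*q_3 + q_2) with the largest k >= 1 whose denominator stays <= 13; these approach x as k grows, and every other convergent or intermediate fraction in range is farther away.
Largest k: floor((13 - q_2)/q_3) = floor((13 - 11)/12) = 0.
Since k = 0, no intermediate fraction beyond p_3/q_3 has denominator <= 13, so the convergent 47/12 is the closest (its error is |184*12 - 47*47|/(47*12) = 1/564).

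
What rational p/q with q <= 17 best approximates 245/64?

65/17

Expand x = 245/64 as a continued fraction with the Euclidean algorithm:
  245 = 3*64 + 53, so a_0 = 3.
  64 = 1*53 + 11, so a_1 = 1.
  53 = 4*11 + 9, so a_2 = 4.
  11 = 1*9 + 2, so a_3 = 1.
  9 = 4*2 + 1, so a_4 = 4.
  2 = 2*1 + 0, so a_5 = 2.
so x = [3; 1, 4, 1, 4, 2].
Convergents (p_i = a_i*p_{i-1} + p_{i-2}, q_i = a_i*q_{i-1} + q_{i-2} with p_{-2}=0, p_{-1}=1, q_{-2}=1, q_{-1}=0), until the denominator exceeds 17:
  i=0: a_0=3, p_0 = 3*1 + 0 = 3, q_0 = 3*0 + 1 = 1.
  i=1: a_1=1, p_1 = 1*3 + 1 = 4, q_1 = 1*1 + 0 = 1.
  i=2: a_2=4, p_2 = 4*4 + 3 = 19, q_2 = 4*1 + 1 = 5.
  i=3: a_3=1, p_3 = 1*19 + 4 = 23, q_3 = 1*5 + 1 = 6.
  i=4: a_4=4, p_4 = 4*23 + 19 = 111, q_4 = 4*6 + 5 = 29.
q_4 = 29 > 17, so the last convergent with denominator <= 17 is p_3/q_3 = 23/6.
The closest fraction with denominator <= 17 is either p_3/q_3 or the intermediate fraction (k*p_3 + p_2)/(k*q_3 + q_2) with the largest k >= 1 whose denominator stays <= 17; these approach x as k grows, and every other convergent or intermediate fraction in range is farther away.
Largest k: floor((17 - q_2)/q_3) = floor((17 - 5)/6) = 2.
That gives (2*23 + 19)/(2*6 + 5) = 65/17.
Compare the errors: |x - 23/6| = |245*6 - 23*64|/(64*6) = 2/384, and |x - 65/17| = |245*17 - 65*64|/(64*17) = 5/1088.
Cross-multiplying, 5*384 = 1920 < 2176 = 2*1088, so 5/1088 is smaller: the intermediate fraction 65/17 is closer to x than 23/6.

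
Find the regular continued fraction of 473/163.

Run the Euclidean algorithm on 473 and 163; the successive quotients are the partial quotients a_0, a_1, ... (each step inverts the fractional part left over by the previous one):
  473 = 2*163 + 147, so a_0 = 2.
  163 = 1*147 + 16, so a_1 = 1.
  147 = 9*16 + 3, so a_2 = 9.
  16 = 5*3 + 1, so a_3 = 5.
  3 = 3*1 + 0, so a_4 = 3.
The remainder reaches 0 after 5 divisions, so the expansion has 5 partial quotients, read off in order.

[2; 1, 9, 5, 3]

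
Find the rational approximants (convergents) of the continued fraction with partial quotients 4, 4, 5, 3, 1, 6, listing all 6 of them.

Using the convergent recurrence p_i = a_i*p_{i-1} + p_{i-2}, q_i = a_i*q_{i-1} + q_{i-2} with p_{-2}=0, p_{-1}=1, q_{-2}=1, q_{-1}=0:
  i=0: a_0=4, p_0 = 4*1 + 0 = 4, q_0 = 4*0 + 1 = 1.
  i=1: a_1=4, p_1 = 4*4 + 1 = 17, q_1 = 4*1 + 0 = 4.
  i=2: a_2=5, p_2 = 5*17 + 4 = 89, q_2 = 5*4 + 1 = 21.
  i=3: a_3=3, p_3 = 3*89 + 17 = 284, q_3 = 3*21 + 4 = 67.
  i=4: a_4=1, p_4 = 1*284 + 89 = 373, q_4 = 1*67 + 21 = 88.
  i=5: a_5=6, p_5 = 6*373 + 284 = 2522, q_5 = 6*88 + 67 = 595.

4/1, 17/4, 89/21, 284/67, 373/88, 2522/595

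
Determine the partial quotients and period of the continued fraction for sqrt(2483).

[49; (1, 4, 1, 6, 1, 4, 1, 98)]

Write x_i = (sqrt(2483) + m_i)/d_i with (m_0, d_0) = (0, 1). a_0 = floor(sqrt(2483)) = 49, since 49^2 = 2401 <= 2483 < 2500 = 50^2.
Iterate m_{i+1} = d_i*a_i - m_i, d_{i+1} = (2483 - m_{i+1}^2)/d_i, a_{i+1} = floor((a_0 + m_{i+1})/d_{i+1}):
  m_1 = 1*49 - 0 = 49, d_1 = (2483 - 49^2)/1 = 82/1 = 82, a_1 = floor((49 + 49)/82) = 1.
  m_2 = 82*1 - 49 = 33, d_2 = (2483 - 33^2)/82 = 1394/82 = 17, a_2 = floor((49 + 33)/17) = 4.
  m_3 = 17*4 - 33 = 35, d_3 = (2483 - 35^2)/17 = 1258/17 = 74, a_3 = floor((49 + 35)/74) = 1.
  m_4 = 74*1 - 35 = 39, d_4 = (2483 - 39^2)/74 = 962/74 = 13, a_4 = floor((49 + 39)/13) = 6.
  m_5 = 13*6 - 39 = 39, d_5 = (2483 - 39^2)/13 = 962/13 = 74, a_5 = floor((49 + 39)/74) = 1.
  m_6 = 74*1 - 39 = 35, d_6 = (2483 - 35^2)/74 = 1258/74 = 17, a_6 = floor((49 + 35)/17) = 4.
  m_7 = 17*4 - 35 = 33, d_7 = (2483 - 33^2)/17 = 1394/17 = 82, a_7 = floor((49 + 33)/82) = 1.
  m_8 = 82*1 - 33 = 49, d_8 = (2483 - 49^2)/82 = 82/82 = 1, a_8 = floor((49 + 49)/1) = 98.
  m_9 = 1*98 - 49 = 49, d_9 = (2483 - 49^2)/1 = 82/1 = 82: (m_9, d_9) = (m_1, d_1) = (49, 82), so from here the quotients repeat a_1, ..., a_8; the period length is 8.
Hence the expansion of sqrt(2483) is a_0 = 49 followed by the repeating block 1, 4, 1, 6, 1, 4, 1, 98 (period 8).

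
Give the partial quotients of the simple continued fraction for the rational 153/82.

Run the Euclidean algorithm on 153 and 82; the successive quotients are the partial quotients a_0, a_1, ... (each step inverts the fractional part left over by the previous one):
  153 = 1*82 + 71, so a_0 = 1.
  82 = 1*71 + 11, so a_1 = 1.
  71 = 6*11 + 5, so a_2 = 6.
  11 = 2*5 + 1, so a_3 = 2.
  5 = 5*1 + 0, so a_4 = 5.
The remainder reaches 0 after 5 divisions, so the expansion has 5 partial quotients, read off in order.

[1; 1, 6, 2, 5]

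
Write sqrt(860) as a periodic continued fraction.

[29; (3, 14, 3, 58)]

Write x_i = (sqrt(860) + m_i)/d_i with (m_0, d_0) = (0, 1). a_0 = floor(sqrt(860)) = 29, since 29^2 = 841 <= 860 < 900 = 30^2.
Iterate m_{i+1} = d_i*a_i - m_i, d_{i+1} = (860 - m_{i+1}^2)/d_i, a_{i+1} = floor((a_0 + m_{i+1})/d_{i+1}):
  m_1 = 1*29 - 0 = 29, d_1 = (860 - 29^2)/1 = 19/1 = 19, a_1 = floor((29 + 29)/19) = 3.
  m_2 = 19*3 - 29 = 28, d_2 = (860 - 28^2)/19 = 76/19 = 4, a_2 = floor((29 + 28)/4) = 14.
  m_3 = 4*14 - 28 = 28, d_3 = (860 - 28^2)/4 = 76/4 = 19, a_3 = floor((29 + 28)/19) = 3.
  m_4 = 19*3 - 28 = 29, d_4 = (860 - 29^2)/19 = 19/19 = 1, a_4 = floor((29 + 29)/1) = 58.
  m_5 = 1*58 - 29 = 29, d_5 = (860 - 29^2)/1 = 19/1 = 19: (m_5, d_5) = (m_1, d_1) = (29, 19), so from here the quotients repeat a_1, ..., a_4; the period length is 4.
Hence the expansion of sqrt(860) is a_0 = 29 followed by the repeating block 3, 14, 3, 58 (period 4).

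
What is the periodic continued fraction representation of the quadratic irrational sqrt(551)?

[23; (2, 8, 1, 8, 2, 46)]

Write x_i = (sqrt(551) + m_i)/d_i with (m_0, d_0) = (0, 1). a_0 = floor(sqrt(551)) = 23, since 23^2 = 529 <= 551 < 576 = 24^2.
Iterate m_{i+1} = d_i*a_i - m_i, d_{i+1} = (551 - m_{i+1}^2)/d_i, a_{i+1} = floor((a_0 + m_{i+1})/d_{i+1}):
  m_1 = 1*23 - 0 = 23, d_1 = (551 - 23^2)/1 = 22/1 = 22, a_1 = floor((23 + 23)/22) = 2.
  m_2 = 22*2 - 23 = 21, d_2 = (551 - 21^2)/22 = 110/22 = 5, a_2 = floor((23 + 21)/5) = 8.
  m_3 = 5*8 - 21 = 19, d_3 = (551 - 19^2)/5 = 190/5 = 38, a_3 = floor((23 + 19)/38) = 1.
  m_4 = 38*1 - 19 = 19, d_4 = (551 - 19^2)/38 = 190/38 = 5, a_4 = floor((23 + 19)/5) = 8.
  m_5 = 5*8 - 19 = 21, d_5 = (551 - 21^2)/5 = 110/5 = 22, a_5 = floor((23 + 21)/22) = 2.
  m_6 = 22*2 - 21 = 23, d_6 = (551 - 23^2)/22 = 22/22 = 1, a_6 = floor((23 + 23)/1) = 46.
  m_7 = 1*46 - 23 = 23, d_7 = (551 - 23^2)/1 = 22/1 = 22: (m_7, d_7) = (m_1, d_1) = (23, 22), so from here the quotients repeat a_1, ..., a_6; the period length is 6.
Hence the expansion of sqrt(551) is a_0 = 23 followed by the repeating block 2, 8, 1, 8, 2, 46 (period 6).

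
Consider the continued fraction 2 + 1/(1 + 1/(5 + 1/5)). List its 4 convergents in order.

2/1, 3/1, 17/6, 88/31

Using the convergent recurrence p_i = a_i*p_{i-1} + p_{i-2}, q_i = a_i*q_{i-1} + q_{i-2} with p_{-2}=0, p_{-1}=1, q_{-2}=1, q_{-1}=0:
  i=0: a_0=2, p_0 = 2*1 + 0 = 2, q_0 = 2*0 + 1 = 1.
  i=1: a_1=1, p_1 = 1*2 + 1 = 3, q_1 = 1*1 + 0 = 1.
  i=2: a_2=5, p_2 = 5*3 + 2 = 17, q_2 = 5*1 + 1 = 6.
  i=3: a_3=5, p_3 = 5*17 + 3 = 88, q_3 = 5*6 + 1 = 31.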